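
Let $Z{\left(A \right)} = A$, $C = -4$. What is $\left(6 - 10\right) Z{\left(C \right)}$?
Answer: $16$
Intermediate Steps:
$\left(6 - 10\right) Z{\left(C \right)} = \left(6 - 10\right) \left(-4\right) = \left(-4\right) \left(-4\right) = 16$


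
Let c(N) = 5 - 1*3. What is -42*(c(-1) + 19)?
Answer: -882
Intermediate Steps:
c(N) = 2 (c(N) = 5 - 3 = 2)
-42*(c(-1) + 19) = -42*(2 + 19) = -42*21 = -882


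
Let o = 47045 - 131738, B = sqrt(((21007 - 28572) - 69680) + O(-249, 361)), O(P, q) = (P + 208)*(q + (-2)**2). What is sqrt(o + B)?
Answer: sqrt(-84693 + I*sqrt(92210)) ≈ 0.5217 + 291.02*I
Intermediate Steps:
O(P, q) = (4 + q)*(208 + P) (O(P, q) = (208 + P)*(q + 4) = (208 + P)*(4 + q) = (4 + q)*(208 + P))
B = I*sqrt(92210) (B = sqrt(((21007 - 28572) - 69680) + (832 + 4*(-249) + 208*361 - 249*361)) = sqrt((-7565 - 69680) + (832 - 996 + 75088 - 89889)) = sqrt(-77245 - 14965) = sqrt(-92210) = I*sqrt(92210) ≈ 303.66*I)
o = -84693
sqrt(o + B) = sqrt(-84693 + I*sqrt(92210))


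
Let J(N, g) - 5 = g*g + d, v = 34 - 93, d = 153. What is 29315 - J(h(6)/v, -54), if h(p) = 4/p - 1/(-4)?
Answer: 26241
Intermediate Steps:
h(p) = 1/4 + 4/p (h(p) = 4/p - 1*(-1/4) = 4/p + 1/4 = 1/4 + 4/p)
v = -59
J(N, g) = 158 + g**2 (J(N, g) = 5 + (g*g + 153) = 5 + (g**2 + 153) = 5 + (153 + g**2) = 158 + g**2)
29315 - J(h(6)/v, -54) = 29315 - (158 + (-54)**2) = 29315 - (158 + 2916) = 29315 - 1*3074 = 29315 - 3074 = 26241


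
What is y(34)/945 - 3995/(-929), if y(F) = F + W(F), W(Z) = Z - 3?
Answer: 767132/175581 ≈ 4.3691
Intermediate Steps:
W(Z) = -3 + Z
y(F) = -3 + 2*F (y(F) = F + (-3 + F) = -3 + 2*F)
y(34)/945 - 3995/(-929) = (-3 + 2*34)/945 - 3995/(-929) = (-3 + 68)*(1/945) - 3995*(-1/929) = 65*(1/945) + 3995/929 = 13/189 + 3995/929 = 767132/175581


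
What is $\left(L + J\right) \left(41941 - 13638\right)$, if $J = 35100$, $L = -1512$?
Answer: $950641164$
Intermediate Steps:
$\left(L + J\right) \left(41941 - 13638\right) = \left(-1512 + 35100\right) \left(41941 - 13638\right) = 33588 \cdot 28303 = 950641164$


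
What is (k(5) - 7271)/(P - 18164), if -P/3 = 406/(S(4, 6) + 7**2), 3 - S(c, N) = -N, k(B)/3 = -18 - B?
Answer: 1468/3637 ≈ 0.40363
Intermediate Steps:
k(B) = -54 - 3*B (k(B) = 3*(-18 - B) = -54 - 3*B)
S(c, N) = 3 + N (S(c, N) = 3 - (-1)*N = 3 + N)
P = -21 (P = -1218/((3 + 6) + 7**2) = -1218/(9 + 49) = -1218/58 = -3*7 = -21)
(k(5) - 7271)/(P - 18164) = ((-54 - 3*5) - 7271)/(-21 - 18164) = ((-54 - 15) - 7271)/(-18185) = (-69 - 7271)*(-1/18185) = -7340*(-1/18185) = 1468/3637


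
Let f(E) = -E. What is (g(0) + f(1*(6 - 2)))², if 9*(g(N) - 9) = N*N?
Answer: 25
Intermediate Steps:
g(N) = 9 + N²/9 (g(N) = 9 + (N*N)/9 = 9 + N²/9)
(g(0) + f(1*(6 - 2)))² = ((9 + (⅑)*0²) - (6 - 2))² = ((9 + (⅑)*0) - 4)² = ((9 + 0) - 1*4)² = (9 - 4)² = 5² = 25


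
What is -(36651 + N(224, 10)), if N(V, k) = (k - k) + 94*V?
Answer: -57707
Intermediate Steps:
N(V, k) = 94*V (N(V, k) = 0 + 94*V = 94*V)
-(36651 + N(224, 10)) = -(36651 + 94*224) = -(36651 + 21056) = -1*57707 = -57707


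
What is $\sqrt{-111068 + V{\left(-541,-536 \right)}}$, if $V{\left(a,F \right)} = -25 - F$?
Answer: $i \sqrt{110557} \approx 332.5 i$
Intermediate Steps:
$\sqrt{-111068 + V{\left(-541,-536 \right)}} = \sqrt{-111068 - -511} = \sqrt{-111068 + \left(-25 + 536\right)} = \sqrt{-111068 + 511} = \sqrt{-110557} = i \sqrt{110557}$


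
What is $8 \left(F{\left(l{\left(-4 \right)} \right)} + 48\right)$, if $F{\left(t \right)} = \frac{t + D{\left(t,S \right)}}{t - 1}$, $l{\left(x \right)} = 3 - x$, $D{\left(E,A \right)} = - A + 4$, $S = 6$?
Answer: $\frac{1172}{3} \approx 390.67$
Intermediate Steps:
$D{\left(E,A \right)} = 4 - A$
$F{\left(t \right)} = \frac{-2 + t}{-1 + t}$ ($F{\left(t \right)} = \frac{t + \left(4 - 6\right)}{t - 1} = \frac{t + \left(4 - 6\right)}{-1 + t} = \frac{t - 2}{-1 + t} = \frac{-2 + t}{-1 + t}$)
$8 \left(F{\left(l{\left(-4 \right)} \right)} + 48\right) = 8 \left(\frac{-2 + \left(3 - -4\right)}{-1 + \left(3 - -4\right)} + 48\right) = 8 \left(\frac{-2 + \left(3 + 4\right)}{-1 + \left(3 + 4\right)} + 48\right) = 8 \left(\frac{-2 + 7}{-1 + 7} + 48\right) = 8 \left(\frac{1}{6} \cdot 5 + 48\right) = 8 \left(\frac{5}{6} + 48\right) = 8 \cdot \frac{293}{6} = \frac{1172}{3}$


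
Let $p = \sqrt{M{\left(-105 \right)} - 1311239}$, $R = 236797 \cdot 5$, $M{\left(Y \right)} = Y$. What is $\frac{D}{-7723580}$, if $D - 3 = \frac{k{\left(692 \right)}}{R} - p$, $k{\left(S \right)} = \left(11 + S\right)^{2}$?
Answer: $- \frac{53239}{120323721925} + \frac{i \sqrt{81959}}{1930895} \approx -4.4246 \cdot 10^{-7} + 0.00014827 i$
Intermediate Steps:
$R = 1183985$
$p = 4 i \sqrt{81959}$ ($p = \sqrt{-105 - 1311239} = \sqrt{-1311344} = 4 i \sqrt{81959} \approx 1145.1 i$)
$D = \frac{212956}{62315} - 4 i \sqrt{81959}$ ($D = 3 + \left(\frac{\left(11 + 692\right)^{2}}{1183985} - 4 i \sqrt{81959}\right) = 3 + \left(703^{2} \cdot \frac{1}{1183985} - 4 i \sqrt{81959}\right) = 3 + \left(494209 \cdot \frac{1}{1183985} - 4 i \sqrt{81959}\right) = 3 + \left(\frac{26011}{62315} - 4 i \sqrt{81959}\right) = \frac{212956}{62315} - 4 i \sqrt{81959} \approx 3.4174 - 1145.1 i$)
$\frac{D}{-7723580} = \frac{\frac{212956}{62315} - 4 i \sqrt{81959}}{-7723580} = \left(\frac{212956}{62315} - 4 i \sqrt{81959}\right) \left(- \frac{1}{7723580}\right) = - \frac{53239}{120323721925} + \frac{i \sqrt{81959}}{1930895}$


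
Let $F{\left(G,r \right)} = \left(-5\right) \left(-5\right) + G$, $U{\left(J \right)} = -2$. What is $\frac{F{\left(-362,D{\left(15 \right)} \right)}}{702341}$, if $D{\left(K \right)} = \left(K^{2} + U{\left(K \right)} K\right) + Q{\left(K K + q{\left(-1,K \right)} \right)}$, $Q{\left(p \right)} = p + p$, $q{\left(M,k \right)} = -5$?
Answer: $- \frac{337}{702341} \approx -0.00047982$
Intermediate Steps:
$Q{\left(p \right)} = 2 p$
$D{\left(K \right)} = -10 - 2 K + 3 K^{2}$ ($D{\left(K \right)} = \left(K^{2} - 2 K\right) + 2 \left(K K - 5\right) = \left(K^{2} - 2 K\right) + 2 \left(K^{2} - 5\right) = \left(K^{2} - 2 K\right) + 2 \left(-5 + K^{2}\right) = \left(K^{2} - 2 K\right) + \left(-10 + 2 K^{2}\right) = -10 - 2 K + 3 K^{2}$)
$F{\left(G,r \right)} = 25 + G$
$\frac{F{\left(-362,D{\left(15 \right)} \right)}}{702341} = \frac{25 - 362}{702341} = \left(-337\right) \frac{1}{702341} = - \frac{337}{702341}$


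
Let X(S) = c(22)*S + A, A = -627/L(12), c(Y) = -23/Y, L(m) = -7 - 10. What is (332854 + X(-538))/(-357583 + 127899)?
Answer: -2398299/1651958 ≈ -1.4518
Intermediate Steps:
L(m) = -17
A = 627/17 (A = -627/(-17) = -627*(-1/17) = 627/17 ≈ 36.882)
X(S) = 627/17 - 23*S/22 (X(S) = (-23/22)*S + 627/17 = (-23*1/22)*S + 627/17 = -23*S/22 + 627/17 = 627/17 - 23*S/22)
(332854 + X(-538))/(-357583 + 127899) = (332854 + (627/17 - 23/22*(-538)))/(-357583 + 127899) = (332854 + (627/17 + 6187/11))/(-229684) = (332854 + 112076/187)*(-1/229684) = (62355774/187)*(-1/229684) = -2398299/1651958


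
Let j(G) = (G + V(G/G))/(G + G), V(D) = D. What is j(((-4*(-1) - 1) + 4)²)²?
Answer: 625/2401 ≈ 0.26031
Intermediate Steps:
j(G) = (1 + G)/(2*G) (j(G) = (G + G/G)/(G + G) = (G + 1)/((2*G)) = (1 + G)*(1/(2*G)) = (1 + G)/(2*G))
j(((-4*(-1) - 1) + 4)²)² = ((1 + ((-4*(-1) - 1) + 4)²)/(2*(((-4*(-1) - 1) + 4)²)))² = ((1 + ((4 - 1) + 4)²)/(2*(((4 - 1) + 4)²)))² = ((1 + (3 + 4)²)/(2*((3 + 4)²)))² = ((1 + 7²)/(2*(7²)))² = ((½)*(1 + 49)/49)² = ((½)*(1/49)*50)² = (25/49)² = 625/2401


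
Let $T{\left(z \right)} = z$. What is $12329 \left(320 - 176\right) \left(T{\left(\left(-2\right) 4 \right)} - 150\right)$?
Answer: $-280509408$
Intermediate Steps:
$12329 \left(320 - 176\right) \left(T{\left(\left(-2\right) 4 \right)} - 150\right) = 12329 \left(320 - 176\right) \left(\left(-2\right) 4 - 150\right) = 12329 \cdot 144 \left(-8 - 150\right) = 12329 \cdot 144 \left(-158\right) = 12329 \left(-22752\right) = -280509408$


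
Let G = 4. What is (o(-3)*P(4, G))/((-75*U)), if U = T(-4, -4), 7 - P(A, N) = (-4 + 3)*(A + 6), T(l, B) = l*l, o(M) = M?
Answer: 17/400 ≈ 0.042500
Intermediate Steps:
T(l, B) = l²
P(A, N) = 13 + A (P(A, N) = 7 - (-4 + 3)*(A + 6) = 7 - (-1)*(6 + A) = 7 - (-6 - A) = 7 + (6 + A) = 13 + A)
U = 16 (U = (-4)² = 16)
(o(-3)*P(4, G))/((-75*U)) = (-3*(13 + 4))/((-75*16)) = -3*17/(-1200) = -51*(-1/1200) = 17/400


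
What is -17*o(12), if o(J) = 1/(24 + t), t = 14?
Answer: -17/38 ≈ -0.44737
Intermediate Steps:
o(J) = 1/38 (o(J) = 1/(24 + 14) = 1/38)
-17*o(12) = -17*1/38 = -17/38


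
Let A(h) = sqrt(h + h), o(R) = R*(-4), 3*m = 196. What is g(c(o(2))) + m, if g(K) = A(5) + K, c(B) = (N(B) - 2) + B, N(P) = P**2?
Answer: 358/3 + sqrt(10) ≈ 122.50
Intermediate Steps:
m = 196/3 (m = (1/3)*196 = 196/3 ≈ 65.333)
o(R) = -4*R
A(h) = sqrt(2)*sqrt(h) (A(h) = sqrt(2*h) = sqrt(2)*sqrt(h))
c(B) = -2 + B + B**2 (c(B) = (B**2 - 2) + B = (-2 + B**2) + B = -2 + B + B**2)
g(K) = K + sqrt(10) (g(K) = sqrt(2)*sqrt(5) + K = sqrt(10) + K = K + sqrt(10))
g(c(o(2))) + m = ((-2 - 4*2 + (-4*2)**2) + sqrt(10)) + 196/3 = ((-2 - 8 + (-8)**2) + sqrt(10)) + 196/3 = ((-2 - 8 + 64) + sqrt(10)) + 196/3 = (54 + sqrt(10)) + 196/3 = 358/3 + sqrt(10)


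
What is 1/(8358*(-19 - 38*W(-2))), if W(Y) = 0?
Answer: -1/158802 ≈ -6.2972e-6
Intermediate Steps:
1/(8358*(-19 - 38*W(-2))) = 1/(8358*(-19 - 38*0)) = 1/(8358*(-19 + 0)) = (1/8358)/(-19) = (1/8358)*(-1/19) = -1/158802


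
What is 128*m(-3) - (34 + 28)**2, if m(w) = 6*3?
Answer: -1540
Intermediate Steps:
m(w) = 18
128*m(-3) - (34 + 28)**2 = 128*18 - (34 + 28)**2 = 2304 - 1*62**2 = 2304 - 1*3844 = 2304 - 3844 = -1540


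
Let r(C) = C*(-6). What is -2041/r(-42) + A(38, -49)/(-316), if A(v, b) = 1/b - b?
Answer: -1150273/139356 ≈ -8.2542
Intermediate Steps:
r(C) = -6*C
-2041/r(-42) + A(38, -49)/(-316) = -2041/((-6*(-42))) + (1/(-49) - 1*(-49))/(-316) = -2041/252 + (-1/49 + 49)*(-1/316) = -2041*1/252 + (2400/49)*(-1/316) = -2041/252 - 600/3871 = -1150273/139356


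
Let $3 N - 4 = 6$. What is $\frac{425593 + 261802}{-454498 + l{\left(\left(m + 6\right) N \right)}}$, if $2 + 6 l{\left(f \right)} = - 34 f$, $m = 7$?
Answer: $- \frac{1237311}{818539} \approx -1.5116$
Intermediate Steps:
$N = \frac{10}{3}$ ($N = \frac{4}{3} + \frac{1}{3} \cdot 6 = \frac{4}{3} + 2 = \frac{10}{3} \approx 3.3333$)
$l{\left(f \right)} = - \frac{1}{3} - \frac{17 f}{3}$ ($l{\left(f \right)} = - \frac{1}{3} + \frac{\left(-34\right) f}{6} = - \frac{1}{3} - \frac{17 f}{3}$)
$\frac{425593 + 261802}{-454498 + l{\left(\left(m + 6\right) N \right)}} = \frac{425593 + 261802}{-454498 - \left(\frac{1}{3} + \frac{17 \left(7 + 6\right) \frac{10}{3}}{3}\right)} = \frac{687395}{-454498 - \left(\frac{1}{3} + \frac{17 \cdot 13 \cdot \frac{10}{3}}{3}\right)} = \frac{687395}{-454498 - \frac{2213}{9}} = \frac{687395}{- \frac{4092695}{9}} = 687395 \left(- \frac{9}{4092695}\right) = - \frac{1237311}{818539}$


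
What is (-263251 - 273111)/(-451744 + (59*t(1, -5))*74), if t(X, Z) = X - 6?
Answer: 268181/236787 ≈ 1.1326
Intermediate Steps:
t(X, Z) = -6 + X
(-263251 - 273111)/(-451744 + (59*t(1, -5))*74) = (-263251 - 273111)/(-451744 + (59*(-6 + 1))*74) = -536362/(-451744 + (59*(-5))*74) = -536362/(-451744 - 295*74) = -536362/(-451744 - 21830) = -536362/(-473574) = -536362*(-1/473574) = 268181/236787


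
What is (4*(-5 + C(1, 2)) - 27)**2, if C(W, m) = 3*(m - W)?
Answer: 1225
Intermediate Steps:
C(W, m) = -3*W + 3*m
(4*(-5 + C(1, 2)) - 27)**2 = (4*(-5 + (-3*1 + 3*2)) - 27)**2 = (4*(-5 + (-3 + 6)) - 27)**2 = (4*(-5 + 3) - 27)**2 = (4*(-2) - 27)**2 = (-8 - 27)**2 = (-35)**2 = 1225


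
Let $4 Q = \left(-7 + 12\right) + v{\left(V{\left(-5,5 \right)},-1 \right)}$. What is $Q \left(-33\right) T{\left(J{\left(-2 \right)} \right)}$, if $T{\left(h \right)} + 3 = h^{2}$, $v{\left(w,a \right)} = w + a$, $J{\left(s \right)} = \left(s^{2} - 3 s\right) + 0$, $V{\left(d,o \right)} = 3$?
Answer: $- \frac{22407}{4} \approx -5601.8$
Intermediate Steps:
$J{\left(s \right)} = s^{2} - 3 s$
$v{\left(w,a \right)} = a + w$
$T{\left(h \right)} = -3 + h^{2}$
$Q = \frac{7}{4}$ ($Q = \frac{\left(-7 + 12\right) + \left(-1 + 3\right)}{4} = \frac{5 + 2}{4} = \frac{1}{4} \cdot 7 = \frac{7}{4} \approx 1.75$)
$Q \left(-33\right) T{\left(J{\left(-2 \right)} \right)} = \frac{7}{4} \left(-33\right) \left(-3 + \left(- 2 \left(-3 - 2\right)\right)^{2}\right) = - \frac{231 \left(-3 + \left(\left(-2\right) \left(-5\right)\right)^{2}\right)}{4} = - \frac{231 \left(-3 + 10^{2}\right)}{4} = - \frac{231 \left(-3 + 100\right)}{4} = \left(- \frac{231}{4}\right) 97 = - \frac{22407}{4}$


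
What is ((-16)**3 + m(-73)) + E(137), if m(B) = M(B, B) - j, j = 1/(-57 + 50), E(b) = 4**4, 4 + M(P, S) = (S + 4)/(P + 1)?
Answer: -645607/168 ≈ -3842.9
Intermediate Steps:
M(P, S) = -4 + (4 + S)/(1 + P) (M(P, S) = -4 + (S + 4)/(P + 1) = -4 + (4 + S)/(1 + P))
E(b) = 256
j = -1/7 (j = 1/(-7) = -1/7 ≈ -0.14286)
m(B) = 1/7 - 3*B/(1 + B) (m(B) = (B - 4*B)/(1 + B) - 1*(-1/7) = (-3*B)/(1 + B) + 1/7 = -3*B/(1 + B) + 1/7 = 1/7 - 3*B/(1 + B))
((-16)**3 + m(-73)) + E(137) = ((-16)**3 + (1 - 20*(-73))/(7*(1 - 73))) + 256 = (-4096 + (1/7)*(1 + 1460)/(-72)) + 256 = (-4096 + (1/7)*(-1/72)*1461) + 256 = (-4096 - 487/168) + 256 = -688615/168 + 256 = -645607/168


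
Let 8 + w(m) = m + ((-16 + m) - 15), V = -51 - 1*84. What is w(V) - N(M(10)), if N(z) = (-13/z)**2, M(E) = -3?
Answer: -2950/9 ≈ -327.78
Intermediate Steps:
V = -135 (V = -51 - 84 = -135)
w(m) = -39 + 2*m (w(m) = -8 + (m + ((-16 + m) - 15)) = -8 + (m + (-31 + m)) = -8 + (-31 + 2*m) = -39 + 2*m)
N(z) = 169/z**2
w(V) - N(M(10)) = (-39 + 2*(-135)) - 169/(-3)**2 = (-39 - 270) - 169/9 = -309 - 1*169/9 = -309 - 169/9 = -2950/9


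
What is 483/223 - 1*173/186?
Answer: 51259/41478 ≈ 1.2358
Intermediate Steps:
483/223 - 1*173/186 = 483*(1/223) - 173*1/186 = 483/223 - 173/186 = 51259/41478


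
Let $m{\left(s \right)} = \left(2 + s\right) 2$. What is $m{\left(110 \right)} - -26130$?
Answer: $26354$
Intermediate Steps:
$m{\left(s \right)} = 4 + 2 s$
$m{\left(110 \right)} - -26130 = \left(4 + 2 \cdot 110\right) - -26130 = \left(4 + 220\right) + 26130 = 224 + 26130 = 26354$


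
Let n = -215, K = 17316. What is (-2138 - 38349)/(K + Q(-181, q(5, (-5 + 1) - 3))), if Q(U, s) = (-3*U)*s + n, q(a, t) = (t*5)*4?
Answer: 40487/58919 ≈ 0.68716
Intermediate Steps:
q(a, t) = 20*t (q(a, t) = (5*t)*4 = 20*t)
Q(U, s) = -215 - 3*U*s (Q(U, s) = (-3*U)*s - 215 = -3*U*s - 215 = -215 - 3*U*s)
(-2138 - 38349)/(K + Q(-181, q(5, (-5 + 1) - 3))) = (-2138 - 38349)/(17316 + (-215 - 3*(-181)*20*((-5 + 1) - 3))) = -40487/(17316 + (-215 - 3*(-181)*20*(-4 - 3))) = -40487/(17316 + (-215 - 3*(-181)*20*(-7))) = -40487/(17316 + (-215 - 3*(-181)*(-140))) = -40487/(17316 + (-215 - 76020)) = -40487/(17316 - 76235) = -40487/(-58919) = -40487*(-1/58919) = 40487/58919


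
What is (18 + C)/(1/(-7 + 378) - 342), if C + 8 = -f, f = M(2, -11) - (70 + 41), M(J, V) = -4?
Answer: -46375/126881 ≈ -0.36550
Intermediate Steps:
f = -115 (f = -4 - (70 + 41) = -4 - 1*111 = -4 - 111 = -115)
C = 107 (C = -8 - 1*(-115) = -8 + 115 = 107)
(18 + C)/(1/(-7 + 378) - 342) = (18 + 107)/(1/(-7 + 378) - 342) = 125/(1/371 - 342) = 125/(-126881/371) = 125*(-371/126881) = -46375/126881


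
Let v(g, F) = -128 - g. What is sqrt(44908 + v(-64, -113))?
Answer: 2*sqrt(11211) ≈ 211.76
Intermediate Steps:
sqrt(44908 + v(-64, -113)) = sqrt(44908 + (-128 - 1*(-64))) = sqrt(44908 + (-128 + 64)) = sqrt(44908 - 64) = sqrt(44844) = 2*sqrt(11211)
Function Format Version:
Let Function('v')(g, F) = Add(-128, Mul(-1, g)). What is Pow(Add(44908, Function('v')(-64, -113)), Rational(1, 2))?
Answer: Mul(2, Pow(11211, Rational(1, 2))) ≈ 211.76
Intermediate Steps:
Pow(Add(44908, Function('v')(-64, -113)), Rational(1, 2)) = Pow(Add(44908, Add(-128, Mul(-1, -64))), Rational(1, 2)) = Pow(Add(44908, Add(-128, 64)), Rational(1, 2)) = Pow(Add(44908, -64), Rational(1, 2)) = Pow(44844, Rational(1, 2)) = Mul(2, Pow(11211, Rational(1, 2)))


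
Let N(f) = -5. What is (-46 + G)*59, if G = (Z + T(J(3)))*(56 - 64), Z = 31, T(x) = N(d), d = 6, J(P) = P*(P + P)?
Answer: -14986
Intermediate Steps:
J(P) = 2*P² (J(P) = P*(2*P) = 2*P²)
T(x) = -5
G = -208 (G = (31 - 5)*(56 - 64) = 26*(-8) = -208)
(-46 + G)*59 = (-46 - 208)*59 = -254*59 = -14986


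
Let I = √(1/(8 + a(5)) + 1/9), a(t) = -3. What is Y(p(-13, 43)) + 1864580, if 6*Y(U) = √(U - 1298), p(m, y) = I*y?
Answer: 1864580 + √(-292050 + 645*√70)/90 ≈ 1.8646e+6 + 5.9489*I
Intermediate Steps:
I = √70/15 (I = √(1/(8 - 3) + 1/9) = √(1/5 + ⅑) = √(⅕ + ⅑) = √(14/45) = √70/15 ≈ 0.55777)
p(m, y) = y*√70/15 (p(m, y) = (√70/15)*y = y*√70/15)
Y(U) = √(-1298 + U)/6 (Y(U) = √(U - 1298)/6 = √(-1298 + U)/6)
Y(p(-13, 43)) + 1864580 = √(-1298 + (1/15)*43*√70)/6 + 1864580 = √(-1298 + 43*√70/15)/6 + 1864580 = 1864580 + √(-1298 + 43*√70/15)/6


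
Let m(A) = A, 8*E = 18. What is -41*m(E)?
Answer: -369/4 ≈ -92.250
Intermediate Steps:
E = 9/4 (E = (1/8)*18 = 9/4 ≈ 2.2500)
-41*m(E) = -41*9/4 = -369/4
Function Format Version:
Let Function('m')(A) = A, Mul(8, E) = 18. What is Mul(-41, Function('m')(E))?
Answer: Rational(-369, 4) ≈ -92.250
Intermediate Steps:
E = Rational(9, 4) (E = Mul(Rational(1, 8), 18) = Rational(9, 4) ≈ 2.2500)
Mul(-41, Function('m')(E)) = Mul(-41, Rational(9, 4)) = Rational(-369, 4)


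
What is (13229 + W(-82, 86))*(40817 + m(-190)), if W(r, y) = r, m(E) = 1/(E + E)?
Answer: 203916004473/380 ≈ 5.3662e+8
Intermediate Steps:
m(E) = 1/(2*E)
(13229 + W(-82, 86))*(40817 + m(-190)) = (13229 - 82)*(40817 + (½)/(-190)) = 13147*(40817 + (½)*(-1/190)) = 13147*(40817 - 1/380) = 13147*(15510459/380) = 203916004473/380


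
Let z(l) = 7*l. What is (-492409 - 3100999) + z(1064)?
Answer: -3585960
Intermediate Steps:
(-492409 - 3100999) + z(1064) = (-492409 - 3100999) + 7*1064 = -3593408 + 7448 = -3585960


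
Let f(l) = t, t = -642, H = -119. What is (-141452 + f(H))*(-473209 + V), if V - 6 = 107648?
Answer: 51943172170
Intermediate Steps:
f(l) = -642
V = 107654 (V = 6 + 107648 = 107654)
(-141452 + f(H))*(-473209 + V) = (-141452 - 642)*(-473209 + 107654) = -142094*(-365555) = 51943172170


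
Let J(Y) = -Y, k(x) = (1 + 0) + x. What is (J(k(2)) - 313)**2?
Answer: 99856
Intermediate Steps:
k(x) = 1 + x
(J(k(2)) - 313)**2 = (-(1 + 2) - 313)**2 = (-1*3 - 313)**2 = (-3 - 313)**2 = (-316)**2 = 99856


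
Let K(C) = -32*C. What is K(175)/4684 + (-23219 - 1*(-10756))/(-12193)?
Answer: -2476027/14278003 ≈ -0.17342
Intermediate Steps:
K(175)/4684 + (-23219 - 1*(-10756))/(-12193) = -32*175/4684 + (-23219 - 1*(-10756))/(-12193) = -5600*1/4684 + (-23219 + 10756)*(-1/12193) = -1400/1171 - 12463*(-1/12193) = -1400/1171 + 12463/12193 = -2476027/14278003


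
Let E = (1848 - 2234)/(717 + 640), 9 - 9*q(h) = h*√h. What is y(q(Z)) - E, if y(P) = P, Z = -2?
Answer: 1743/1357 + 2*I*√2/9 ≈ 1.2845 + 0.31427*I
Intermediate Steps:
q(h) = 1 - h^(3/2)/9 (q(h) = 1 - h*√h/9 = 1 - h^(3/2)/9)
E = -386/1357 ≈ -0.28445
y(q(Z)) - E = (1 - (-2)*I*√2/9) - 1*(-386/1357) = (1 - (-2)*I*√2/9) + 386/1357 = (1 + 2*I*√2/9) + 386/1357 = 1743/1357 + 2*I*√2/9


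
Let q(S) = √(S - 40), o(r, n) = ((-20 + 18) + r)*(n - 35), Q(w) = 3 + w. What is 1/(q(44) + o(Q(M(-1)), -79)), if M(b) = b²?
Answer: -1/226 ≈ -0.0044248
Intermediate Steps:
o(r, n) = (-35 + n)*(-2 + r) (o(r, n) = (-2 + r)*(-35 + n) = (-35 + n)*(-2 + r))
q(S) = √(-40 + S)
1/(q(44) + o(Q(M(-1)), -79)) = 1/(√(-40 + 44) + (70 - 35*(3 + (-1)²) - 2*(-79) - 79*(3 + (-1)²))) = 1/(√4 + (70 - 35*(3 + 1) + 158 - 79*(3 + 1))) = 1/(2 + (70 - 35*4 + 158 - 79*4)) = 1/(2 + (70 - 140 + 158 - 316)) = 1/(2 - 228) = 1/(-226) = -1/226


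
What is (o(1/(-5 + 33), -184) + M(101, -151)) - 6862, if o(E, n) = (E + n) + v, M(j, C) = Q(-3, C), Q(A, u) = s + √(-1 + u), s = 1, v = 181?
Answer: -192191/28 + 2*I*√38 ≈ -6864.0 + 12.329*I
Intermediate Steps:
Q(A, u) = 1 + √(-1 + u)
M(j, C) = 1 + √(-1 + C)
o(E, n) = 181 + E + n (o(E, n) = (E + n) + 181 = 181 + E + n)
(o(1/(-5 + 33), -184) + M(101, -151)) - 6862 = ((181 + 1/(-5 + 33) - 184) + (1 + √(-1 - 151))) - 6862 = ((181 + 1/28 - 184) + (1 + √(-152))) - 6862 = ((181 + 1/28 - 184) + (1 + 2*I*√38)) - 6862 = (-83/28 + (1 + 2*I*√38)) - 6862 = (-55/28 + 2*I*√38) - 6862 = -192191/28 + 2*I*√38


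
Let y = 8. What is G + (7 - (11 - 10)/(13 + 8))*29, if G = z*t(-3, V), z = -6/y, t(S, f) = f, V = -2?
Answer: 8531/42 ≈ 203.12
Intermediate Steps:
z = -¾ (z = -6/8 = -6*⅛ = -¾ ≈ -0.75000)
G = 3/2 (G = -¾*(-2) = 3/2 ≈ 1.5000)
G + (7 - (11 - 10)/(13 + 8))*29 = 3/2 + (7 - (11 - 10)/(13 + 8))*29 = 3/2 + (7 - 1/21)*29 = 3/2 + (146/21)*29 = 3/2 + 4234/21 = 8531/42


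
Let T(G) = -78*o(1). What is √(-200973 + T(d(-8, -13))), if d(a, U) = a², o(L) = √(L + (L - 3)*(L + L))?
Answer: √(-200973 - 78*I*√3) ≈ 0.151 - 448.3*I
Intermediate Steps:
o(L) = √(L + 2*L*(-3 + L)) (o(L) = √(L + (-3 + L)*(2*L)) = √(L + 2*L*(-3 + L)))
T(G) = -78*I*√3 (T(G) = -78*√(-5 + 2*1) = -78*√(-5 + 2) = -78*I*√3)
√(-200973 + T(d(-8, -13))) = √(-200973 - 78*I*√3)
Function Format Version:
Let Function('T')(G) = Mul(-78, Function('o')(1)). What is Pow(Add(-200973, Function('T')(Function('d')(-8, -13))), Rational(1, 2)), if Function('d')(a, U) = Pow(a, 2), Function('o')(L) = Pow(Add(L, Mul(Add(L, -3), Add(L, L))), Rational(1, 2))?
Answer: Pow(Add(-200973, Mul(-78, I, Pow(3, Rational(1, 2)))), Rational(1, 2)) ≈ Add(0.151, Mul(-448.30, I))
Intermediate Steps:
Function('o')(L) = Pow(Add(L, Mul(2, L, Add(-3, L))), Rational(1, 2)) (Function('o')(L) = Pow(Add(L, Mul(Add(-3, L), Mul(2, L))), Rational(1, 2)) = Pow(Add(L, Mul(2, L, Add(-3, L))), Rational(1, 2)))
Function('T')(G) = Mul(-78, I, Pow(3, Rational(1, 2))) (Function('T')(G) = Mul(-78, Pow(Mul(1, Add(-5, Mul(2, 1))), Rational(1, 2))) = Mul(-78, Pow(Mul(1, Add(-5, 2)), Rational(1, 2))) = Mul(-78, Pow(Mul(1, -3), Rational(1, 2))) = Mul(-78, Pow(-3, Rational(1, 2))) = Mul(-78, Mul(I, Pow(3, Rational(1, 2)))) = Mul(-78, I, Pow(3, Rational(1, 2))))
Pow(Add(-200973, Function('T')(Function('d')(-8, -13))), Rational(1, 2)) = Pow(Add(-200973, Mul(-78, I, Pow(3, Rational(1, 2)))), Rational(1, 2))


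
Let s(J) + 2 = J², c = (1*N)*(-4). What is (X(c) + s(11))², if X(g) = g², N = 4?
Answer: 140625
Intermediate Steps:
c = -16 (c = (1*4)*(-4) = 4*(-4) = -16)
s(J) = -2 + J²
(X(c) + s(11))² = ((-16)² + (-2 + 11²))² = (256 + (-2 + 121))² = (256 + 119)² = 375² = 140625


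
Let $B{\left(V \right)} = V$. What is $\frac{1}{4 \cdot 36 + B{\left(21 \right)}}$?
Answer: $\frac{1}{165} \approx 0.0060606$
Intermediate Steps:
$\frac{1}{4 \cdot 36 + B{\left(21 \right)}} = \frac{1}{4 \cdot 36 + 21} = \frac{1}{144 + 21} = \frac{1}{165}$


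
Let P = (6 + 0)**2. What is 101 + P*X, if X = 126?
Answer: 4637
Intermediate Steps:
P = 36 (P = 6**2 = 36)
101 + P*X = 101 + 36*126 = 101 + 4536 = 4637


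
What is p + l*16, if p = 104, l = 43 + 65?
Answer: 1832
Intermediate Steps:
l = 108
p + l*16 = 104 + 108*16 = 104 + 1728 = 1832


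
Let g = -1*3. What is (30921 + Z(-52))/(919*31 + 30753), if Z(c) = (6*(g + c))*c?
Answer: 48081/59242 ≈ 0.81160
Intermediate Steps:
g = -3
Z(c) = c*(-18 + 6*c) (Z(c) = (6*(-3 + c))*c = (-18 + 6*c)*c = c*(-18 + 6*c))
(30921 + Z(-52))/(919*31 + 30753) = (30921 + 6*(-52)*(-3 - 52))/(919*31 + 30753) = (30921 + 6*(-52)*(-55))/(28489 + 30753) = (30921 + 17160)/59242 = 48081*(1/59242) = 48081/59242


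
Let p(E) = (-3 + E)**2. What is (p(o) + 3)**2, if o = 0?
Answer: 144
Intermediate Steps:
(p(o) + 3)**2 = ((-3 + 0)**2 + 3)**2 = ((-3)**2 + 3)**2 = (9 + 3)**2 = 12**2 = 144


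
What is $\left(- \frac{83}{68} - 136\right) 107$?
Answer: $- \frac{998417}{68} \approx -14683.0$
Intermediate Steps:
$\left(- \frac{83}{68} - 136\right) 107 = \left(- \frac{9331}{68}\right) 107 = - \frac{998417}{68}$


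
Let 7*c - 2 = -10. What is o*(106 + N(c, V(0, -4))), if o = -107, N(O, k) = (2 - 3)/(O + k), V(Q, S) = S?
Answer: -409061/36 ≈ -11363.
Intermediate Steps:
c = -8/7 (c = 2/7 + (1/7)*(-10) = 2/7 - 10/7 = -8/7 ≈ -1.1429)
N(O, k) = -1/(O + k)
o*(106 + N(c, V(0, -4))) = -107*(106 - 1/(-8/7 - 4)) = -107*(106 - 1/(-36/7)) = -107*(106 - 1*(-7/36)) = -107*(106 + 7/36) = -107*3823/36 = -409061/36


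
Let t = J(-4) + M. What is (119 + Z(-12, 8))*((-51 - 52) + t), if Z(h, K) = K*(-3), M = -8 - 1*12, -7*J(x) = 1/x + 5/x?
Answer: -163305/14 ≈ -11665.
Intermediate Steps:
J(x) = -6/(7*x) (J(x) = -(1/x + 5/x)/7 = -6/(7*x))
M = -20 (M = -8 - 12 = -20)
t = -277/14 (t = -6/7/(-4) - 20 = -6/7*(-1/4) - 20 = 3/14 - 20 = -277/14 ≈ -19.786)
Z(h, K) = -3*K
(119 + Z(-12, 8))*((-51 - 52) + t) = (119 - 3*8)*((-51 - 52) - 277/14) = (119 - 24)*(-103 - 277/14) = 95*(-1719/14) = -163305/14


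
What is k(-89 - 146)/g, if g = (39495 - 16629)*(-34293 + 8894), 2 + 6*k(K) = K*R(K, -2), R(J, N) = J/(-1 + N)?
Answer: 5021/950356692 ≈ 5.2833e-6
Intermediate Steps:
R(J, N) = J/(-1 + N)
k(K) = -⅓ - K²/18 (k(K) = -⅓ + (K*(K/(-1 - 2)))/6 = -⅓ + (K*(K/(-3)))/6 = -⅓ + (K*(K*(-⅓)))/6 = -⅓ + (K*(-K/3))/6 = -⅓ + (-K²/3)/6 = -⅓ - K²/18)
g = -580773534 (g = 22866*(-25399) = -580773534)
k(-89 - 146)/g = (-⅓ - (-89 - 146)²/18)/(-580773534) = (-⅓ - 1/18*(-235)²)*(-1/580773534) = (-⅓ - 1/18*55225)*(-1/580773534) = (-⅓ - 55225/18)*(-1/580773534) = -55231/18*(-1/580773534) = 5021/950356692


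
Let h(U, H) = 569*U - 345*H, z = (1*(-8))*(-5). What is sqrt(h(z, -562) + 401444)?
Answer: sqrt(618094) ≈ 786.19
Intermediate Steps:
z = 40 (z = -8*(-5) = 40)
h(U, H) = -345*H + 569*U
sqrt(h(z, -562) + 401444) = sqrt((-345*(-562) + 569*40) + 401444) = sqrt((193890 + 22760) + 401444) = sqrt(216650 + 401444) = sqrt(618094)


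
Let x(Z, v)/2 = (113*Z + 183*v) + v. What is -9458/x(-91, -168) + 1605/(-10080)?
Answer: -175711/3954720 ≈ -0.044431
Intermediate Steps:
x(Z, v) = 226*Z + 368*v (x(Z, v) = 2*((113*Z + 183*v) + v) = 2*(113*Z + 184*v) = 226*Z + 368*v)
-9458/x(-91, -168) + 1605/(-10080) = -9458/(226*(-91) + 368*(-168)) + 1605/(-10080) = -9458/(-20566 - 61824) + 1605*(-1/10080) = -9458/(-82390) - 107/672 = -9458*(-1/82390) - 107/672 = 4729/41195 - 107/672 = -175711/3954720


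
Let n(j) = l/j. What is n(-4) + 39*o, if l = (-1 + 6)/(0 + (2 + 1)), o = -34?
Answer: -15917/12 ≈ -1326.4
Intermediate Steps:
l = 5/3 (l = 5/(0 + 3) = 5/3 ≈ 1.6667)
n(j) = 5/(3*j)
n(-4) + 39*o = (5/3)/(-4) + 39*(-34) = (5/3)*(-¼) - 1326 = -5/12 - 1326 = -15917/12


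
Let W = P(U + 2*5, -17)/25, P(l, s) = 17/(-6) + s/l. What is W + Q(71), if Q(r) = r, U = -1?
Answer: 6373/90 ≈ 70.811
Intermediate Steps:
P(l, s) = -17/6 + s/l (P(l, s) = 17*(-⅙) + s/l = -17/6 + s/l)
W = -17/90 (W = (-17/6 - 17/(-1 + 2*5))/25 = (-17/6 - 17/(-1 + 10))*(1/25) = (-17/6 - 17/9)*(1/25) = -85/18*1/25 = -17/90 ≈ -0.18889)
W + Q(71) = -17/90 + 71 = 6373/90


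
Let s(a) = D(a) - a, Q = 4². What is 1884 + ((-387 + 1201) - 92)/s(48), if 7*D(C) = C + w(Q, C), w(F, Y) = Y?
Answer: 223553/120 ≈ 1862.9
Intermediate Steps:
Q = 16
D(C) = 2*C/7 (D(C) = (C + C)/7 = (2*C)/7 = 2*C/7)
s(a) = -5*a/7 (s(a) = 2*a/7 - a = -5*a/7)
1884 + ((-387 + 1201) - 92)/s(48) = 1884 + ((-387 + 1201) - 92)/((-5/7*48)) = 1884 + (814 - 92)/(-240/7) = 1884 + 722*(-7/240) = 1884 - 2527/120 = 223553/120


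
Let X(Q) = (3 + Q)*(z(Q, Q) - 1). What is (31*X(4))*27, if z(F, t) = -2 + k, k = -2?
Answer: -29295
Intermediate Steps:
z(F, t) = -4 (z(F, t) = -2 - 2 = -4)
X(Q) = -15 - 5*Q (X(Q) = (3 + Q)*(-4 - 1) = (3 + Q)*(-5) = -15 - 5*Q)
(31*X(4))*27 = (31*(-15 - 5*4))*27 = (31*(-15 - 20))*27 = (31*(-35))*27 = -1085*27 = -29295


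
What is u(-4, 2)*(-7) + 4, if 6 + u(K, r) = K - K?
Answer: 46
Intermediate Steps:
u(K, r) = -6 (u(K, r) = -6 + (K - K) = -6 + 0 = -6)
u(-4, 2)*(-7) + 4 = -6*(-7) + 4 = 42 + 4 = 46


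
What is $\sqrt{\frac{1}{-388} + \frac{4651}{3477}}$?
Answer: $\frac{\sqrt{607458905859}}{674538} \approx 1.1555$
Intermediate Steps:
$\sqrt{\frac{1}{-388} + \frac{4651}{3477}} = \sqrt{- \frac{1}{388} + 4651 \cdot \frac{1}{3477}} = \sqrt{- \frac{1}{388} + \frac{4651}{3477}} = \sqrt{\frac{1801111}{1349076}} = \frac{\sqrt{607458905859}}{674538}$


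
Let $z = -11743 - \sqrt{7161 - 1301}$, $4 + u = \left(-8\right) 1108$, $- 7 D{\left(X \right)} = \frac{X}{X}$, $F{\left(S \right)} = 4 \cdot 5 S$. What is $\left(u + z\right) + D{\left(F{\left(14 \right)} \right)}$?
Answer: $- \frac{144278}{7} - 2 \sqrt{1465} \approx -20688.0$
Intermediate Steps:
$F{\left(S \right)} = 20 S$
$D{\left(X \right)} = - \frac{1}{7}$ ($D{\left(X \right)} = - \frac{X \frac{1}{X}}{7} = \left(- \frac{1}{7}\right) 1 = - \frac{1}{7}$)
$u = -8868$ ($u = -4 - 8864 = -8868$)
$z = -11743 - 2 \sqrt{1465}$ ($z = -11743 - \sqrt{5860} = -11743 - 2 \sqrt{1465} \approx -11820.0$)
$\left(u + z\right) + D{\left(F{\left(14 \right)} \right)} = \left(-8868 - \left(11743 + 2 \sqrt{1465}\right)\right) - \frac{1}{7} = \left(-20611 - 2 \sqrt{1465}\right) - \frac{1}{7} = - \frac{144278}{7} - 2 \sqrt{1465}$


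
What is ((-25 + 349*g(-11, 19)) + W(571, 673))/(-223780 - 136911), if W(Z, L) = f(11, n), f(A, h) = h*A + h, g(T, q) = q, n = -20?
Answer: -6366/360691 ≈ -0.017649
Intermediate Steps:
f(A, h) = h + A*h (f(A, h) = A*h + h = h + A*h)
W(Z, L) = -240 (W(Z, L) = -20*(1 + 11) = -20*12 = -240)
((-25 + 349*g(-11, 19)) + W(571, 673))/(-223780 - 136911) = ((-25 + 349*19) - 240)/(-223780 - 136911) = ((-25 + 6631) - 240)/(-360691) = (6606 - 240)*(-1/360691) = 6366*(-1/360691) = -6366/360691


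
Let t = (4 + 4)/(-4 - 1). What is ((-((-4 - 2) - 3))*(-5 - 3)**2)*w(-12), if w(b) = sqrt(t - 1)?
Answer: 576*I*sqrt(65)/5 ≈ 928.77*I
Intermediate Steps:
t = -8/5 (t = 8/(-5) = 8*(-1/5) = -8/5 ≈ -1.6000)
w(b) = I*sqrt(65)/5 (w(b) = sqrt(-8/5 - 1) = sqrt(-13/5) = I*sqrt(65)/5)
((-((-4 - 2) - 3))*(-5 - 3)**2)*w(-12) = ((-((-4 - 2) - 3))*(-5 - 3)**2)*(I*sqrt(65)/5) = (-(-6 - 3)*(-8)**2)*(I*sqrt(65)/5) = (-1*(-9)*64)*(I*sqrt(65)/5) = (9*64)*(I*sqrt(65)/5) = 576*(I*sqrt(65)/5) = 576*I*sqrt(65)/5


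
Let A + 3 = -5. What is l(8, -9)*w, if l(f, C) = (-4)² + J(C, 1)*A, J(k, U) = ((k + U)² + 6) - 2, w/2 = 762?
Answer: -804672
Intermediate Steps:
A = -8 (A = -3 - 5 = -8)
w = 1524 (w = 2*762 = 1524)
J(k, U) = 4 + (U + k)² (J(k, U) = ((U + k)² + 6) - 2 = (6 + (U + k)²) - 2 = 4 + (U + k)²)
l(f, C) = -16 - 8*(1 + C)² (l(f, C) = (-4)² + (4 + (1 + C)²)*(-8) = 16 + (-32 - 8*(1 + C)²) = -16 - 8*(1 + C)²)
l(8, -9)*w = (-16 - 8*(1 - 9)²)*1524 = (-16 - 8*(-8)²)*1524 = (-16 - 8*64)*1524 = (-16 - 512)*1524 = -528*1524 = -804672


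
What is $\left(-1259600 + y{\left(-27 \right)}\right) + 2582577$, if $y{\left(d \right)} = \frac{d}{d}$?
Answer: $1322978$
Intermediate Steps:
$y{\left(d \right)} = 1$
$\left(-1259600 + y{\left(-27 \right)}\right) + 2582577 = \left(-1259600 + 1\right) + 2582577 = -1259599 + 2582577 = 1322978$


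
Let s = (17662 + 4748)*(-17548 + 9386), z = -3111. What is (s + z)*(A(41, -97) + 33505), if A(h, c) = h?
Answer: -6136017310926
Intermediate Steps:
s = -182910420 (s = 22410*(-8162) = -182910420)
(s + z)*(A(41, -97) + 33505) = (-182910420 - 3111)*(41 + 33505) = -182913531*33546 = -6136017310926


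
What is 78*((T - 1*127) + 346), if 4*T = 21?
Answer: 34983/2 ≈ 17492.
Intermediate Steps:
T = 21/4 (T = (1/4)*21 = 21/4 ≈ 5.2500)
78*((T - 1*127) + 346) = 78*((21/4 - 1*127) + 346) = 78*((21/4 - 127) + 346) = 78*(-487/4 + 346) = 78*(897/4) = 34983/2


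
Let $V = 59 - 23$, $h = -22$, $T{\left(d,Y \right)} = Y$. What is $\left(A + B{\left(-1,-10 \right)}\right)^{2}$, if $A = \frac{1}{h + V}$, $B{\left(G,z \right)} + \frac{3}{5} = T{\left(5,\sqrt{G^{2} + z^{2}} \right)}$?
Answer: $\frac{496269}{4900} - \frac{37 \sqrt{101}}{35} \approx 90.655$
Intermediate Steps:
$V = 36$
$B{\left(G,z \right)} = - \frac{3}{5} + \sqrt{G^{2} + z^{2}}$
$A = \frac{1}{14}$ ($A = \frac{1}{-22 + 36} = \frac{1}{14} \approx 0.071429$)
$\left(A + B{\left(-1,-10 \right)}\right)^{2} = \left(\frac{1}{14} - \left(\frac{3}{5} - \sqrt{\left(-1\right)^{2} + \left(-10\right)^{2}}\right)\right)^{2} = \left(\frac{1}{14} - \left(\frac{3}{5} - \sqrt{1 + 100}\right)\right)^{2} = \left(\frac{1}{14} - \left(\frac{3}{5} - \sqrt{101}\right)\right)^{2} = \left(- \frac{37}{70} + \sqrt{101}\right)^{2}$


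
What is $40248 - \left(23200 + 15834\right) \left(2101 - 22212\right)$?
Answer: $785053022$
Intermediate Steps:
$40248 - \left(23200 + 15834\right) \left(2101 - 22212\right) = 40248 - 39034 \left(-20111\right) = 40248 - -785012774 = 40248 + 785012774 = 785053022$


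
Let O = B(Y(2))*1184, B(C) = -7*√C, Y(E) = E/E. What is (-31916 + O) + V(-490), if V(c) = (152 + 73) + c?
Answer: -40469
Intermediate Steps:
Y(E) = 1
V(c) = 225 + c
O = -8288 (O = -7*√1*1184 = -7*1*1184 = -7*1184 = -8288)
(-31916 + O) + V(-490) = (-31916 - 8288) + (225 - 490) = -40204 - 265 = -40469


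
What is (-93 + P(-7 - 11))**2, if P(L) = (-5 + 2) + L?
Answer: 12996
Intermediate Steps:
P(L) = -3 + L
(-93 + P(-7 - 11))**2 = (-93 + (-3 + (-7 - 11)))**2 = (-93 + (-3 - 18))**2 = (-93 - 21)**2 = (-114)**2 = 12996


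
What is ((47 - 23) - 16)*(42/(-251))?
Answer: -336/251 ≈ -1.3386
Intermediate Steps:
((47 - 23) - 16)*(42/(-251)) = (24 - 16)*(42*(-1/251)) = 8*(-42/251) = -336/251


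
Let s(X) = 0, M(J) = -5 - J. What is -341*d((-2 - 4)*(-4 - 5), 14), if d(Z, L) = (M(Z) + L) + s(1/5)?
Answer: 15345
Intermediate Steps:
d(Z, L) = -5 + L - Z (d(Z, L) = ((-5 - Z) + L) + 0 = (-5 + L - Z) + 0 = -5 + L - Z)
-341*d((-2 - 4)*(-4 - 5), 14) = -341*(-5 + 14 - (-2 - 4)*(-4 - 5)) = -341*(-5 + 14 - (-6)*(-9)) = -341*(-5 + 14 - 1*54) = -341*(-5 + 14 - 54) = -341*(-45) = 15345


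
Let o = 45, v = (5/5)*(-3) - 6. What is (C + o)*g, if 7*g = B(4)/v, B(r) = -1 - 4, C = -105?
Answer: -100/21 ≈ -4.7619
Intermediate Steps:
v = -9 (v = (5*(⅕))*(-3) - 6 = 1*(-3) - 6 = -3 - 6 = -9)
B(r) = -5
g = 5/63 (g = (-5/(-9))/7 = (-5*(-⅑))/7 = (⅐)*(5/9) = 5/63 ≈ 0.079365)
(C + o)*g = (-105 + 45)*(5/63) = -60*5/63 = -100/21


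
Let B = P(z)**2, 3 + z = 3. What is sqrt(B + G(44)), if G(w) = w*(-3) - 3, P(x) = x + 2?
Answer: I*sqrt(131) ≈ 11.446*I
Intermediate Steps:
z = 0 (z = -3 + 3 = 0)
P(x) = 2 + x
G(w) = -3 - 3*w (G(w) = -3*w - 3 = -3 - 3*w)
B = 4 (B = (2 + 0)**2 = 2**2 = 4)
sqrt(B + G(44)) = sqrt(4 + (-3 - 3*44)) = sqrt(4 + (-3 - 132)) = sqrt(4 - 135) = sqrt(-131) = I*sqrt(131)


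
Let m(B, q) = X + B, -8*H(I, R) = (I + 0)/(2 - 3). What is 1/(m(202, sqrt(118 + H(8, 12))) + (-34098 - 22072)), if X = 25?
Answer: -1/55943 ≈ -1.7875e-5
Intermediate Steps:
H(I, R) = I/8 (H(I, R) = -(I + 0)/(8*(2 - 3)) = -I/(8*(-1)) = -I*(-1)/8 = -(-1)*I/8 = I/8)
m(B, q) = 25 + B
1/(m(202, sqrt(118 + H(8, 12))) + (-34098 - 22072)) = 1/((25 + 202) + (-34098 - 22072)) = 1/(227 - 56170) = 1/(-55943) = -1/55943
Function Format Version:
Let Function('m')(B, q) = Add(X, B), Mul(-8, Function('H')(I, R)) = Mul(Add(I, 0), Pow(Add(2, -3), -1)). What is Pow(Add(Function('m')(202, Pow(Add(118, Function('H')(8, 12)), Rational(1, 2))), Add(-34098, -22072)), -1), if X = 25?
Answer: Rational(-1, 55943) ≈ -1.7875e-5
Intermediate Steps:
Function('H')(I, R) = Mul(Rational(1, 8), I) (Function('H')(I, R) = Mul(Rational(-1, 8), Mul(Add(I, 0), Pow(Add(2, -3), -1))) = Mul(Rational(-1, 8), Mul(I, Pow(-1, -1))) = Mul(Rational(-1, 8), Mul(I, -1)) = Mul(Rational(-1, 8), Mul(-1, I)) = Mul(Rational(1, 8), I))
Function('m')(B, q) = Add(25, B)
Pow(Add(Function('m')(202, Pow(Add(118, Function('H')(8, 12)), Rational(1, 2))), Add(-34098, -22072)), -1) = Pow(Add(Add(25, 202), Add(-34098, -22072)), -1) = Pow(Add(227, -56170), -1) = Pow(-55943, -1) = Rational(-1, 55943)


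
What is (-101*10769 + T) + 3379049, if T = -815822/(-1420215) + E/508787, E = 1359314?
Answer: 1655723583439513324/722586929205 ≈ 2.2914e+6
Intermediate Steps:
T = 2345597760424/722586929205 (T = -815822/(-1420215) + 1359314/508787 = -815822*(-1/1420215) + 1359314*(1/508787) = 815822/1420215 + 1359314/508787 = 2345597760424/722586929205 ≈ 3.2461)
(-101*10769 + T) + 3379049 = (-101*10769 + 2345597760424/722586929205) + 3379049 = (-1087669 + 2345597760424/722586929205) + 3379049 = -785933057103712721/722586929205 + 3379049 = 1655723583439513324/722586929205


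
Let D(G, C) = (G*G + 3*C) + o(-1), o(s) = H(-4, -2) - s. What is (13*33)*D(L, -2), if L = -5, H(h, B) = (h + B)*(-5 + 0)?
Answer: 21450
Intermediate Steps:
H(h, B) = -5*B - 5*h (H(h, B) = (B + h)*(-5) = -5*B - 5*h)
o(s) = 30 - s (o(s) = (-5*(-2) - 5*(-4)) - s = (10 + 20) - s = 30 - s)
D(G, C) = 31 + G**2 + 3*C (D(G, C) = (G*G + 3*C) + (30 - 1*(-1)) = (G**2 + 3*C) + (30 + 1) = (G**2 + 3*C) + 31 = 31 + G**2 + 3*C)
(13*33)*D(L, -2) = (13*33)*(31 + (-5)**2 + 3*(-2)) = 429*(31 + 25 - 6) = 429*50 = 21450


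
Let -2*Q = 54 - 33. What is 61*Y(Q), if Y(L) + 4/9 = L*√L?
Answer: -244/9 - 1281*I*√42/4 ≈ -27.111 - 2075.5*I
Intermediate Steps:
Q = -21/2 (Q = -(54 - 33)/2 = -½*21 = -21/2 ≈ -10.500)
Y(L) = -4/9 + L^(3/2) (Y(L) = -4/9 + L*√L = -4/9 + L^(3/2))
61*Y(Q) = 61*(-4/9 + (-21/2)^(3/2)) = 61*(-4/9 - 21*I*√42/4) = -244/9 - 1281*I*√42/4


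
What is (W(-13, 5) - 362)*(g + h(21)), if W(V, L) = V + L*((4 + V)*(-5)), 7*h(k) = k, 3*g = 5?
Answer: -700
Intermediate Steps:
g = 5/3 (g = (⅓)*5 = 5/3 ≈ 1.6667)
h(k) = k/7
W(V, L) = V + L*(-20 - 5*V)
(W(-13, 5) - 362)*(g + h(21)) = ((-13 - 20*5 - 5*5*(-13)) - 362)*(5/3 + (⅐)*21) = ((-13 - 100 + 325) - 362)*(5/3 + 3) = (212 - 362)*(14/3) = -150*14/3 = -700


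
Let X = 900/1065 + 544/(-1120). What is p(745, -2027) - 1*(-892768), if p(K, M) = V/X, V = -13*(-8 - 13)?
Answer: 797920229/893 ≈ 8.9353e+5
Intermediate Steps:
V = 273 (V = -13*(-21) = 273)
X = 893/2485 (X = 900*(1/1065) + 544*(-1/1120) = 60/71 - 17/35 = 893/2485 ≈ 0.35936)
p(K, M) = 678405/893 (p(K, M) = 273/(893/2485) = 273*(2485/893) = 678405/893)
p(745, -2027) - 1*(-892768) = 678405/893 - 1*(-892768) = 678405/893 + 892768 = 797920229/893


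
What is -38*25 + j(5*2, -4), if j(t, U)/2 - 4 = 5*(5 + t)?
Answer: -792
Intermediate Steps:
j(t, U) = 58 + 10*t (j(t, U) = 8 + 2*(5*(5 + t)) = 8 + 2*(25 + 5*t) = 8 + (50 + 10*t) = 58 + 10*t)
-38*25 + j(5*2, -4) = -38*25 + (58 + 10*(5*2)) = -950 + (58 + 10*10) = -950 + (58 + 100) = -950 + 158 = -792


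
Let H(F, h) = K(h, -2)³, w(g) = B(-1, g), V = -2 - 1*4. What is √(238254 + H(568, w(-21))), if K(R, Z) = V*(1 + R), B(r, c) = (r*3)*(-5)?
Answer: I*√646482 ≈ 804.04*I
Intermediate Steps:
V = -6 (V = -2 - 4 = -6)
B(r, c) = -15*r (B(r, c) = (3*r)*(-5) = -15*r)
w(g) = 15 (w(g) = -15*(-1) = 15)
K(R, Z) = -6 - 6*R (K(R, Z) = -6*(1 + R) = -6 - 6*R)
H(F, h) = (-6 - 6*h)³
√(238254 + H(568, w(-21))) = √(238254 + 216*(-1 - 1*15)³) = √(238254 + 216*(-1 - 15)³) = √(238254 + 216*(-16)³) = √(238254 + 216*(-4096)) = √(238254 - 884736) = √(-646482) = I*√646482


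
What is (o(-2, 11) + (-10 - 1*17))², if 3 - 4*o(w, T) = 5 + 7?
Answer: 13689/16 ≈ 855.56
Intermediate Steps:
o(w, T) = -9/4 (o(w, T) = ¾ - (5 + 7)/4 = ¾ - ¼*12 = ¾ - 3 = -9/4)
(o(-2, 11) + (-10 - 1*17))² = (-9/4 + (-10 - 1*17))² = (-9/4 + (-10 - 17))² = (-9/4 - 27)² = (-117/4)² = 13689/16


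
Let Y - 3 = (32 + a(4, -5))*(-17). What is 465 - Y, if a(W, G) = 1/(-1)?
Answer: 989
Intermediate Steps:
a(W, G) = -1
Y = -524 (Y = 3 + (32 - 1)*(-17) = 3 + 31*(-17) = 3 - 527 = -524)
465 - Y = 465 - 1*(-524) = 465 + 524 = 989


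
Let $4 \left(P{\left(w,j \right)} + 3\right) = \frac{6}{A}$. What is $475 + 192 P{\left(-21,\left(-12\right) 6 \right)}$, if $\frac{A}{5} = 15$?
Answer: $- \frac{2429}{25} \approx -97.16$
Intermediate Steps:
$A = 75$ ($A = 5 \cdot 15 = 75$)
$P{\left(w,j \right)} = - \frac{149}{50}$ ($P{\left(w,j \right)} = -3 + \frac{6 \cdot \frac{1}{75}}{4} = -3 + \frac{1}{4} \cdot \frac{2}{25} = -3 + \frac{1}{50} = - \frac{149}{50}$)
$475 + 192 P{\left(-21,\left(-12\right) 6 \right)} = 475 + 192 \left(- \frac{149}{50}\right) = 475 - \frac{14304}{25} = - \frac{2429}{25}$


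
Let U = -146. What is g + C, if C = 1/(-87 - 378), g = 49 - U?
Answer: 90674/465 ≈ 195.00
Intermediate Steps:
g = 195 (g = 49 - 1*(-146) = 49 + 146 = 195)
C = -1/465 (C = 1/(-465) = -1/465 ≈ -0.0021505)
g + C = 195 - 1/465 = 90674/465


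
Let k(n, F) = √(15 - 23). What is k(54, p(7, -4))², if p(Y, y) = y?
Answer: -8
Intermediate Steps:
k(n, F) = 2*I*√2 (k(n, F) = √(-8) = 2*I*√2)
k(54, p(7, -4))² = (2*I*√2)² = -8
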